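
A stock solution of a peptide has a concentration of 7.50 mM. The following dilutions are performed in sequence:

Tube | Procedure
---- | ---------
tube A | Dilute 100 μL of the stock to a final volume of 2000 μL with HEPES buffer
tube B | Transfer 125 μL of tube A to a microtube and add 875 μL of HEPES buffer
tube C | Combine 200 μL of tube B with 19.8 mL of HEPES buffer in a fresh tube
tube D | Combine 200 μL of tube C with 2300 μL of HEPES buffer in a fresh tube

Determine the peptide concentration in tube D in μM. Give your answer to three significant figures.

0.0375 μM

Step 1: 100 μL brought to 2000 μL → factor 2000/100 = 20
Step 2: 125 μL + 875 μL = 1000 μL total → factor 1000/125 = 8
Step 3: 200 μL + 19.8 mL = 20000 μL total → factor 20000/200 = 100
Step 4: 200 μL + 2300 μL = 2500 μL total → factor 2500/200 = 12.5
Overall dilution factor = 20 × 8 × 100 × 12.5 = 2 × 10^5
Final = 7.50 mM / 2 × 10^5 = 3.750 × 10^-5 mM = 0.0375 μM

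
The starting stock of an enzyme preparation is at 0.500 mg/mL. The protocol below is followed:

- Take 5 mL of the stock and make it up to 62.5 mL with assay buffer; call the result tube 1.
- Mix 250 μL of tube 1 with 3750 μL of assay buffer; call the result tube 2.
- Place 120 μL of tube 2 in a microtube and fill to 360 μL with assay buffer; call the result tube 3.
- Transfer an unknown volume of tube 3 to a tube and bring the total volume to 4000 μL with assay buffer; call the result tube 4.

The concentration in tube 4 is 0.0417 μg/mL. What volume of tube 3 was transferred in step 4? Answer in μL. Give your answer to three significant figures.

Step 1: 5 mL brought to 62.5 mL → factor 62.5/5 = 12.5
Step 2: 250 μL + 3750 μL = 4000 μL total → factor 4000/250 = 16
Step 3: 120 μL brought to 360 μL → factor 360/120 = 3
Step 4: v brought to 4000 μL → factor = 4000 μL/v
Product of known-step factors = 600
Overall factor = 0.500 mg/mL / (0.0417 μg/mL) = 11990
Step-4 factor = 11990 / 600 = 19.984
v = 4000 μL / 19.984 = 200 μL

200 μL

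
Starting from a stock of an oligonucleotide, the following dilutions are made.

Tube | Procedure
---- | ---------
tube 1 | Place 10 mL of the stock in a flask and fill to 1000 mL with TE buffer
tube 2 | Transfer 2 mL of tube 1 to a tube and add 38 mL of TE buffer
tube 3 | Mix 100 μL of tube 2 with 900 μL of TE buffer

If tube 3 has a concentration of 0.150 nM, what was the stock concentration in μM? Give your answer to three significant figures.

3.00 μM

Step 1: 10 mL brought to 1000 mL → factor 1000/10 = 100
Step 2: 2 mL + 38 mL = 40 mL total → factor 40/2 = 20
Step 3: 100 μL + 900 μL = 1000 μL total → factor 1000/100 = 10
Overall dilution factor = 100 × 20 × 10 = 20000
Stock = 0.150 nM × 20000 = 3000 nM = 3.00 μM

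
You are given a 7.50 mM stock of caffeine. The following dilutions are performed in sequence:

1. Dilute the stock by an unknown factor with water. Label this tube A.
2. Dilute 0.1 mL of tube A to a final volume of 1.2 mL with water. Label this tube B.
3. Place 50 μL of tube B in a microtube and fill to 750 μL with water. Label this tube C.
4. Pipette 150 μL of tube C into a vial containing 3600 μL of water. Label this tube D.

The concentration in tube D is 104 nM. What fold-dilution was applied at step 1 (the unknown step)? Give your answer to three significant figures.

16.0-fold

Step 1: unknown factor x
Step 2: 0.1 mL brought to 1.2 mL → factor 1.2/0.1 = 12
Step 3: 50 μL brought to 750 μL → factor 750/50 = 15
Step 4: 150 μL + 3600 μL = 3750 μL total → factor 3750/150 = 25
Product of known-step factors = 4500
Overall factor = 7.50 mM / (104 nM) = 72115
x = 72115 / 4500 = 16.0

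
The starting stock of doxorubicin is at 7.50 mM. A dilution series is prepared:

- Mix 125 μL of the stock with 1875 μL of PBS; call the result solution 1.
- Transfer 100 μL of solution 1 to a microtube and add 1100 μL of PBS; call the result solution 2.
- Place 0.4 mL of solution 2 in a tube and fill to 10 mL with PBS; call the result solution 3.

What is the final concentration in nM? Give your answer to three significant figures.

1.56 × 10^3 nM

Step 1: 125 μL + 1875 μL = 2000 μL total → factor 2000/125 = 16
Step 2: 100 μL + 1100 μL = 1200 μL total → factor 1200/100 = 12
Step 3: 0.4 mL brought to 10 mL → factor 10/0.4 = 25
Overall dilution factor = 16 × 12 × 25 = 4800
Final = 7.50 mM / 4800 = 0.001563 mM = 1.56 × 10^3 nM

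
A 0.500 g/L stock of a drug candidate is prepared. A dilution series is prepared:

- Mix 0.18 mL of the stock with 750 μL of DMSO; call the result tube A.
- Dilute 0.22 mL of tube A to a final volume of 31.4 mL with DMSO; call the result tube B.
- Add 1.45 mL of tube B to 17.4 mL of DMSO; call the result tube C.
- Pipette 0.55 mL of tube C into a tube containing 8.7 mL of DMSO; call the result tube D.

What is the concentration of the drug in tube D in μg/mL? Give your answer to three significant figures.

Step 1: 0.18 mL + 750 μL = 0.93 mL total → factor 0.93/0.18 = 5.1667
Step 2: 0.22 mL brought to 31.4 mL → factor 31.4/0.22 = 142.73
Step 3: 1.45 mL + 17.4 mL = 18.85 mL total → factor 18.85/1.45 = 13
Step 4: 0.55 mL + 8.7 mL = 9.25 mL total → factor 9.25/0.55 = 16.818
Overall dilution factor = 5.1667 × 142.73 × 13 × 16.818 = 1.6123 × 10^5
Final = 0.500 g/L / 1.6123 × 10^5 = 3.101 × 10^-6 g/L = 0.00310 μg/mL

0.00310 μg/mL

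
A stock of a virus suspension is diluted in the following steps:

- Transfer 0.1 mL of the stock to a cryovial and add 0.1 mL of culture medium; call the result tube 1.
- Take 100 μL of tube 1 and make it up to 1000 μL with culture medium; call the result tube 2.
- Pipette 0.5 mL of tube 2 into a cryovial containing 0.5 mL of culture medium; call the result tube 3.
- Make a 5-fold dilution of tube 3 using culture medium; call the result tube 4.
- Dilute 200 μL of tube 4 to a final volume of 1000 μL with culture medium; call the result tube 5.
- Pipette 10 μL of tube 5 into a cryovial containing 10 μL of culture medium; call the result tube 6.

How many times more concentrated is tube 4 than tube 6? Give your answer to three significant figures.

10.0

Step 1: 0.1 mL + 0.1 mL = 0.2 mL total → factor 0.2/0.1 = 2
Step 2: 100 μL brought to 1000 μL → factor 1000/100 = 10
Step 3: 0.5 mL + 0.5 mL = 1 mL total → factor 1/0.5 = 2
Step 4: 5-fold → factor 5
Step 5: 200 μL brought to 1000 μL → factor 1000/200 = 5
Step 6: 10 μL + 10 μL = 20 μL total → factor 20/10 = 2
Dilution factor to tube 4 = 200; to tube 6 = 2000
[tube 4]/[tube 6] = (factor to tube 6)/(factor to tube 4) = 2000/200 = 10.0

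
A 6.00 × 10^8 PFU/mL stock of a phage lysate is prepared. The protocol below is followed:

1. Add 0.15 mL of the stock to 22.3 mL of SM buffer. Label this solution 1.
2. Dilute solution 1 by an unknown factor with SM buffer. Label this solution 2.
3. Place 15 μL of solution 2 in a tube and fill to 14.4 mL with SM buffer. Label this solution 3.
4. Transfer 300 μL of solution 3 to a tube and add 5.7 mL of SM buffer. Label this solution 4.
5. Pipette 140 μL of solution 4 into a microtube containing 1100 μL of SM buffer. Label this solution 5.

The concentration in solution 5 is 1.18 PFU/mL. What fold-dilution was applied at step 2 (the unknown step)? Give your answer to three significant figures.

20.0-fold

Step 1: 0.15 mL + 22.3 mL = 22.45 mL total → factor 22.45/0.15 = 149.67
Step 2: unknown factor x
Step 3: 15 μL brought to 14.4 mL → factor 14400/15 = 960
Step 4: 300 μL + 5.7 mL = 6000 μL total → factor 6000/300 = 20
Step 5: 140 μL + 1100 μL = 1240 μL total → factor 1240/140 = 8.8571
Product of known-step factors = 2.5452 × 10^7
Overall factor = 6.00 × 10^8 PFU/mL / (1.18 PFU/mL) = 5.0847 × 10^8
x = 5.0847 × 10^8 / 2.5452 × 10^7 = 20.0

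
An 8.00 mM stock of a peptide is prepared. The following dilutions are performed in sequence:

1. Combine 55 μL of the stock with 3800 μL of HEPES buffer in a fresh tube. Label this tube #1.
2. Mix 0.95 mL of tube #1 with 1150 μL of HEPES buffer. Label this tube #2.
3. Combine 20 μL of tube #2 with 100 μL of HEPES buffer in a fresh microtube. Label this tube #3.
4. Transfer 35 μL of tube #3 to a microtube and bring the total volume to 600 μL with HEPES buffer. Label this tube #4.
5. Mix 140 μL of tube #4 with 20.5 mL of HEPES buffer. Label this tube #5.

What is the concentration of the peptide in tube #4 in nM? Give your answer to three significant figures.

Step 1: 55 μL + 3800 μL = 3855 μL total → factor 3855/55 = 70.091
Step 2: 0.95 mL + 1150 μL = 2.1 mL total → factor 2.1/0.95 = 2.2105
Step 3: 20 μL + 100 μL = 120 μL total → factor 120/20 = 6
Step 4: 35 μL brought to 600 μL → factor 600/35 = 17.143
Dilution factor through tube #4 = 70.091 × 2.2105 × 6 × 17.143 = 15936
[tube #4] = 8.00 mM / 15936 = 0.0005020 mM = 502 nM

502 nM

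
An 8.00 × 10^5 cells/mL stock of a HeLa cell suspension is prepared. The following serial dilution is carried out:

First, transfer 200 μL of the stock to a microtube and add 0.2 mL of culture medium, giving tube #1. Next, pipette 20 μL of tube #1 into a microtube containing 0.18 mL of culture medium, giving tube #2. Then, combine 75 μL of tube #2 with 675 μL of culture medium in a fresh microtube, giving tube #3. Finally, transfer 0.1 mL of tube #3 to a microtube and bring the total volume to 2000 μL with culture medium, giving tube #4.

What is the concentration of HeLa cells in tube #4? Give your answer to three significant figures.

Step 1: 200 μL + 0.2 mL = 400 μL total → factor 400/200 = 2
Step 2: 20 μL + 0.18 mL = 200 μL total → factor 200/20 = 10
Step 3: 75 μL + 675 μL = 750 μL total → factor 750/75 = 10
Step 4: 0.1 mL brought to 2000 μL → factor 2/0.1 = 20
Overall dilution factor = 2 × 10 × 10 × 20 = 4000
Final = 8.00 × 10^5 cells/mL / 4000 = 200 cells/mL

200 cells/mL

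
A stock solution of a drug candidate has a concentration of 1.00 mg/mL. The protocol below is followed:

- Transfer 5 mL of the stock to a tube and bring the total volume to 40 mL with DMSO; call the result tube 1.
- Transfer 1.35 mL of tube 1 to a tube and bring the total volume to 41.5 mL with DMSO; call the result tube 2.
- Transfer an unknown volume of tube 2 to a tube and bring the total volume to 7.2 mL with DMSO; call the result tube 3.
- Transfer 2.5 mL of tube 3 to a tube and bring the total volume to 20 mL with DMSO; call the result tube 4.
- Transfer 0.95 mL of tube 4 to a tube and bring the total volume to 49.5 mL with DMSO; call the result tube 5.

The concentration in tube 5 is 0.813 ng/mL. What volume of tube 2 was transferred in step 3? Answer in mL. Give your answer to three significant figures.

Step 1: 5 mL brought to 40 mL → factor 40/5 = 8
Step 2: 1.35 mL brought to 41.5 mL → factor 41.5/1.35 = 30.741
Step 3: v brought to 7.2 mL → factor = 7.2 mL/v
Step 4: 2.5 mL brought to 20 mL → factor 20/2.5 = 8
Step 5: 0.95 mL brought to 49.5 mL → factor 49.5/0.95 = 52.105
Product of known-step factors = 1.0251 × 10^5
Overall factor = 1.00 mg/mL / (0.813 ng/mL) = 1.23 × 10^6
Step-3 factor = 1.23 × 10^6 / 1.0251 × 10^5 = 11.999
v = 7.2 mL / 11.999 = 0.600 mL

0.600 mL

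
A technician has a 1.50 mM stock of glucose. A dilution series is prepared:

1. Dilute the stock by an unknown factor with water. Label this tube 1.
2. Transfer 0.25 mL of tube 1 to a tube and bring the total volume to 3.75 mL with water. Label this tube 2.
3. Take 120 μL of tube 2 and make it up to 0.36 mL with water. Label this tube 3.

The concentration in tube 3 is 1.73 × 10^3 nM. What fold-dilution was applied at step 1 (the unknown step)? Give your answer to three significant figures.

Step 1: unknown factor x
Step 2: 0.25 mL brought to 3.75 mL → factor 3.75/0.25 = 15
Step 3: 120 μL brought to 0.36 mL → factor 360/120 = 3
Product of known-step factors = 45
Overall factor = 1.50 mM / (1.73 × 10^3 nM) = 867.05
x = 867.05 / 45 = 19.3

19.3-fold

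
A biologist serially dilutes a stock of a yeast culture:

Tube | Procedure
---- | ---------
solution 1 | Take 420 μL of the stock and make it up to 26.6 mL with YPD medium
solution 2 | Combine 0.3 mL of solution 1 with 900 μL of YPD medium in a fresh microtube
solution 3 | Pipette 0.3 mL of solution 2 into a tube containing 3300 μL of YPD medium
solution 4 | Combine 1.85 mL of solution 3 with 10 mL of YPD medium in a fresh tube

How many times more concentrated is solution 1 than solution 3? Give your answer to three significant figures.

48.0

Step 1: 420 μL brought to 26.6 mL → factor 26600/420 = 63.333
Step 2: 0.3 mL + 900 μL = 1.2 mL total → factor 1.2/0.3 = 4
Step 3: 0.3 mL + 3300 μL = 3.6 mL total → factor 3.6/0.3 = 12
Dilution factor to solution 1 = 63.333; to solution 3 = 3040
[solution 1]/[solution 3] = (factor to solution 3)/(factor to solution 1) = 3040/63.333 = 48.0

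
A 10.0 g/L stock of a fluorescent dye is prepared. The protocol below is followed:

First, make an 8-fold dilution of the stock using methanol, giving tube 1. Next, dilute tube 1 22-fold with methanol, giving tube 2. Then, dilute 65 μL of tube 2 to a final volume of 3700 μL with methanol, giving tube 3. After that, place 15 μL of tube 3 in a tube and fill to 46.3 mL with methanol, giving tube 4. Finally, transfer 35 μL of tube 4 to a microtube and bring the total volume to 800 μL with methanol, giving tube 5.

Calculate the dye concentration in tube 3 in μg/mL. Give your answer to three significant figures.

Step 1: 8-fold → factor 8
Step 2: 22-fold → factor 22
Step 3: 65 μL brought to 3700 μL → factor 3700/65 = 56.923
Dilution factor through tube 3 = 8 × 22 × 56.923 = 10018
[tube 3] = 10.0 g/L / 10018 = 0.0009982 g/L = 0.998 μg/mL

0.998 μg/mL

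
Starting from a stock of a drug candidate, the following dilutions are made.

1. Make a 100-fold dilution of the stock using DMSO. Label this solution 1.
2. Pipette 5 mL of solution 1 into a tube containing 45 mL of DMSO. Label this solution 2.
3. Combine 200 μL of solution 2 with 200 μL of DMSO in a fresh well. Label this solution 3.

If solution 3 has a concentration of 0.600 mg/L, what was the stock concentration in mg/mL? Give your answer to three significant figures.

1.20 mg/mL

Step 1: 100-fold → factor 100
Step 2: 5 mL + 45 mL = 50 mL total → factor 50/5 = 10
Step 3: 200 μL + 200 μL = 400 μL total → factor 400/200 = 2
Overall dilution factor = 100 × 10 × 2 = 2000
Stock = 0.600 mg/L × 2000 = 1200 mg/L = 1.20 mg/mL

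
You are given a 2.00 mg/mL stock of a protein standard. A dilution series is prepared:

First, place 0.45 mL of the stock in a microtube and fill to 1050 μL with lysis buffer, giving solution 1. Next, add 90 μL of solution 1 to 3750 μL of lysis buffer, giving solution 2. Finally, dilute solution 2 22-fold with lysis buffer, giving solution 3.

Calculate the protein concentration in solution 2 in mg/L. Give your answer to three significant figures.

Step 1: 0.45 mL brought to 1050 μL → factor 1.05/0.45 = 2.3333
Step 2: 90 μL + 3750 μL = 3840 μL total → factor 3840/90 = 42.667
Dilution factor through solution 2 = 2.3333 × 42.667 = 99.556
[solution 2] = 2.00 mg/mL / 99.556 = 0.02009 mg/mL = 20.1 mg/L

20.1 mg/L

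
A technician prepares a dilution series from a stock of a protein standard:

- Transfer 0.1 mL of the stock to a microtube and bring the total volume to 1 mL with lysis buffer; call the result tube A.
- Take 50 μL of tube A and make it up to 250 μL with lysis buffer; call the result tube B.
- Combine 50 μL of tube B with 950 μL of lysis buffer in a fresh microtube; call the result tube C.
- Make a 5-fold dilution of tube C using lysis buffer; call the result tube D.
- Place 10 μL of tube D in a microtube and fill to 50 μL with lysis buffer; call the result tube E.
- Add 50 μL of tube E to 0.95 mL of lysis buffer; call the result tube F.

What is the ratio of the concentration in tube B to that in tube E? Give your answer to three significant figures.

500

Step 1: 0.1 mL brought to 1 mL → factor 1/0.1 = 10
Step 2: 50 μL brought to 250 μL → factor 250/50 = 5
Step 3: 50 μL + 950 μL = 1000 μL total → factor 1000/50 = 20
Step 4: 5-fold → factor 5
Step 5: 10 μL brought to 50 μL → factor 50/10 = 5
Dilution factor to tube B = 50; to tube E = 25000
[tube B]/[tube E] = (factor to tube E)/(factor to tube B) = 25000/50 = 500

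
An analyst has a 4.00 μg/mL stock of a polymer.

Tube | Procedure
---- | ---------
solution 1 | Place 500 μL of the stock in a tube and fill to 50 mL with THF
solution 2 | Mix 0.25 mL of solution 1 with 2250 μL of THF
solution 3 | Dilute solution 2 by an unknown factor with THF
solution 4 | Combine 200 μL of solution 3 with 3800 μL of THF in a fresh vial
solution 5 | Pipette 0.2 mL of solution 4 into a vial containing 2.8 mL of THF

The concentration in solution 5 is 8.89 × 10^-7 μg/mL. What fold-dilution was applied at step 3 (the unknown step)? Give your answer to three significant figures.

15.0-fold

Step 1: 500 μL brought to 50 mL → factor 50000/500 = 100
Step 2: 0.25 mL + 2250 μL = 2.5 mL total → factor 2.5/0.25 = 10
Step 3: unknown factor x
Step 4: 200 μL + 3800 μL = 4000 μL total → factor 4000/200 = 20
Step 5: 0.2 mL + 2.8 mL = 3 mL total → factor 3/0.2 = 15
Product of known-step factors = 3 × 10^5
Overall factor = 4.00 μg/mL / (8.89 × 10^-7 μg/mL) = 4.4994 × 10^6
x = 4.4994 × 10^6 / 3 × 10^5 = 15.0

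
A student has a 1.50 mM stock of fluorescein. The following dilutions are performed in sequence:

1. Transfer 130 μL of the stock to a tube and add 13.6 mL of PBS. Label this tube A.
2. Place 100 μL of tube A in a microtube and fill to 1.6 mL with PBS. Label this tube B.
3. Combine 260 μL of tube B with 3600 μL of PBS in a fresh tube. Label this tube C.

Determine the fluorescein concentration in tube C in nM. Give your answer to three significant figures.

Step 1: 130 μL + 13.6 mL = 13730 μL total → factor 13730/130 = 105.62
Step 2: 100 μL brought to 1.6 mL → factor 1600/100 = 16
Step 3: 260 μL + 3600 μL = 3860 μL total → factor 3860/260 = 14.846
Overall dilution factor = 105.62 × 16 × 14.846 = 25088
Final = 1.50 mM / 25088 = 5.979 × 10^-5 mM = 59.8 nM

59.8 nM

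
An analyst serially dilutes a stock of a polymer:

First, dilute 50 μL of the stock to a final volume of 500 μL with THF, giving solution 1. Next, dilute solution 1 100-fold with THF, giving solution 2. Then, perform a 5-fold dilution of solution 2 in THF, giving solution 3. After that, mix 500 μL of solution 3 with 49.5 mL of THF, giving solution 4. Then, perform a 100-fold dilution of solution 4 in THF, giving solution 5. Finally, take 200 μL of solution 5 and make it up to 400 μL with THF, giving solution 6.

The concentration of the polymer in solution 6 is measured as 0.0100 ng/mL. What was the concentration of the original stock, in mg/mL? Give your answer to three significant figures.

Step 1: 50 μL brought to 500 μL → factor 500/50 = 10
Step 2: 100-fold → factor 100
Step 3: 5-fold → factor 5
Step 4: 500 μL + 49.5 mL = 50000 μL total → factor 50000/500 = 100
Step 5: 100-fold → factor 100
Step 6: 200 μL brought to 400 μL → factor 400/200 = 2
Overall dilution factor = 10 × 100 × 5 × 100 × 100 × 2 = 1 × 10^8
Stock = 0.0100 ng/mL × 1 × 10^8 = 1.000 × 10^6 ng/mL = 1.00 mg/mL

1.00 mg/mL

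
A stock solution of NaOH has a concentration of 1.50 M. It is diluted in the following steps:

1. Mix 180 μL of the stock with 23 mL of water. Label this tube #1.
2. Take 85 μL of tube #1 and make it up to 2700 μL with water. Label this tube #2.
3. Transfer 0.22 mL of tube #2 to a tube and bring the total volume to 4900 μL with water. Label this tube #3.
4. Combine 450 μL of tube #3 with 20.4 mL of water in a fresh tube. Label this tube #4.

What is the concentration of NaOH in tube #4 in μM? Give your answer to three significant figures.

Step 1: 180 μL + 23 mL = 23180 μL total → factor 23180/180 = 128.78
Step 2: 85 μL brought to 2700 μL → factor 2700/85 = 31.765
Step 3: 0.22 mL brought to 4900 μL → factor 4.9/0.22 = 22.273
Step 4: 450 μL + 20.4 mL = 20850 μL total → factor 20850/450 = 46.333
Overall dilution factor = 128.78 × 31.765 × 22.273 × 46.333 = 4.2214 × 10^6
Final = 1.50 M / 4.2214 × 10^6 = 3.553 × 10^-7 M = 0.355 μM

0.355 μM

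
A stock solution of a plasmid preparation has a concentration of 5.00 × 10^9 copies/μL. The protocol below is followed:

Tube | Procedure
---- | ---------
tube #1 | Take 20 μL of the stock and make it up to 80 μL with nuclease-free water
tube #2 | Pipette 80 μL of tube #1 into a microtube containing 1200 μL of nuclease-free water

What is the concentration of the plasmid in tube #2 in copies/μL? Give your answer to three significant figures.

7.81 × 10^7 copies/μL

Step 1: 20 μL brought to 80 μL → factor 80/20 = 4
Step 2: 80 μL + 1200 μL = 1280 μL total → factor 1280/80 = 16
Overall dilution factor = 4 × 16 = 64
Final = 5.00 × 10^9 copies/μL / 64 = 7.81 × 10^7 copies/μL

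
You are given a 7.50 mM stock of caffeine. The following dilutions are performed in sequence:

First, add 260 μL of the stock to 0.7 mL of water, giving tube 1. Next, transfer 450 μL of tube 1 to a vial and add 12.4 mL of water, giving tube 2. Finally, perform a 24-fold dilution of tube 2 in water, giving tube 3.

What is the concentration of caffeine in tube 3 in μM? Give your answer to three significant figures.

Step 1: 260 μL + 0.7 mL = 960 μL total → factor 960/260 = 3.6923
Step 2: 450 μL + 12.4 mL = 12850 μL total → factor 12850/450 = 28.556
Step 3: 24-fold → factor 24
Overall dilution factor = 3.6923 × 28.556 × 24 = 2530.5
Final = 7.50 mM / 2530.5 = 0.002964 mM = 2.96 μM

2.96 μM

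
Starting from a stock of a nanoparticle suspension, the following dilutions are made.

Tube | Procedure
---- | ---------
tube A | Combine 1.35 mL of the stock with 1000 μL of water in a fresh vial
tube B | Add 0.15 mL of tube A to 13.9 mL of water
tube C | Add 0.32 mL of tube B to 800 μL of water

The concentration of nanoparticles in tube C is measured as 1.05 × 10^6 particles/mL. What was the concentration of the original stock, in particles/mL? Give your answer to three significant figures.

Step 1: 1.35 mL + 1000 μL = 2.35 mL total → factor 2.35/1.35 = 1.7407
Step 2: 0.15 mL + 13.9 mL = 14.05 mL total → factor 14.05/0.15 = 93.667
Step 3: 0.32 mL + 800 μL = 1.12 mL total → factor 1.12/0.32 = 3.5
Overall dilution factor = 1.7407 × 93.667 × 3.5 = 570.67
Stock = 1.05 × 10^6 particles/mL × 570.67 = 5.99 × 10^8 particles/mL

5.99 × 10^8 particles/mL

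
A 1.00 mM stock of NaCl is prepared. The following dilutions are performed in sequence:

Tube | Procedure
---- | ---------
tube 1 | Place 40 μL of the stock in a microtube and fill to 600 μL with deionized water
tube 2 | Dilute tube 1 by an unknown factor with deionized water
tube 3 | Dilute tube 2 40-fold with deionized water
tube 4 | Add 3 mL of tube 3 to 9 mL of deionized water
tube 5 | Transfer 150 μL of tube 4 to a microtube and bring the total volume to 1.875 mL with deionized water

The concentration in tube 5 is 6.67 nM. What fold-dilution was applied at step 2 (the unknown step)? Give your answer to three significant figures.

5.00-fold

Step 1: 40 μL brought to 600 μL → factor 600/40 = 15
Step 2: unknown factor x
Step 3: 40-fold → factor 40
Step 4: 3 mL + 9 mL = 12 mL total → factor 12/3 = 4
Step 5: 150 μL brought to 1.875 mL → factor 1875/150 = 12.5
Product of known-step factors = 30000
Overall factor = 1.00 mM / (6.67 nM) = 1.4993 × 10^5
x = 1.4993 × 10^5 / 30000 = 5.00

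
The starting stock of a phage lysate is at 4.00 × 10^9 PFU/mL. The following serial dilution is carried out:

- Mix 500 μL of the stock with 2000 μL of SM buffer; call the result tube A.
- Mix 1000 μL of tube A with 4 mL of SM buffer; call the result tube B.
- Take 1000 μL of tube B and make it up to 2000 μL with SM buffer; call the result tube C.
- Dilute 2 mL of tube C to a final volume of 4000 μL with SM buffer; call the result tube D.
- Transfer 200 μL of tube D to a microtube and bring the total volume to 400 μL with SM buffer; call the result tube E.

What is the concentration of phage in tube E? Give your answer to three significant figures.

2.00 × 10^7 PFU/mL

Step 1: 500 μL + 2000 μL = 2500 μL total → factor 2500/500 = 5
Step 2: 1000 μL + 4 mL = 5000 μL total → factor 5000/1000 = 5
Step 3: 1000 μL brought to 2000 μL → factor 2000/1000 = 2
Step 4: 2 mL brought to 4000 μL → factor 4/2 = 2
Step 5: 200 μL brought to 400 μL → factor 400/200 = 2
Overall dilution factor = 5 × 5 × 2 × 2 × 2 = 200
Final = 4.00 × 10^9 PFU/mL / 200 = 2.00 × 10^7 PFU/mL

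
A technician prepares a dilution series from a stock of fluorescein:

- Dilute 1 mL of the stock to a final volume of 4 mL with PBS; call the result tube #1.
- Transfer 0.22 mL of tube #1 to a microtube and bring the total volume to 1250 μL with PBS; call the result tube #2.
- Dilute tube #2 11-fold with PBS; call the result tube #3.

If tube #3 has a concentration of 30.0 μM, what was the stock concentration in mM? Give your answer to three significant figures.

7.50 mM

Step 1: 1 mL brought to 4 mL → factor 4/1 = 4
Step 2: 0.22 mL brought to 1250 μL → factor 1.25/0.22 = 5.6818
Step 3: 11-fold → factor 11
Overall dilution factor = 4 × 5.6818 × 11 = 250
Stock = 30.0 μM × 250 = 7500 μM = 7.50 mM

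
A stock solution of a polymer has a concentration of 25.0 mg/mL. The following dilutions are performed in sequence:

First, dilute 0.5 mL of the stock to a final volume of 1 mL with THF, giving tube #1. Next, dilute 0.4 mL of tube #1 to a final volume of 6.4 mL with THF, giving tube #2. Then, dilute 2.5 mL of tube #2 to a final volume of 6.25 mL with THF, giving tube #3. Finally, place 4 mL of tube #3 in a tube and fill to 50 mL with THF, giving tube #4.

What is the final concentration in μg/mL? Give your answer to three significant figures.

Step 1: 0.5 mL brought to 1 mL → factor 1/0.5 = 2
Step 2: 0.4 mL brought to 6.4 mL → factor 6.4/0.4 = 16
Step 3: 2.5 mL brought to 6.25 mL → factor 6.25/2.5 = 2.5
Step 4: 4 mL brought to 50 mL → factor 50/4 = 12.5
Overall dilution factor = 2 × 16 × 2.5 × 12.5 = 1000
Final = 25.0 mg/mL / 1000 = 0.02500 mg/mL = 25.0 μg/mL

25.0 μg/mL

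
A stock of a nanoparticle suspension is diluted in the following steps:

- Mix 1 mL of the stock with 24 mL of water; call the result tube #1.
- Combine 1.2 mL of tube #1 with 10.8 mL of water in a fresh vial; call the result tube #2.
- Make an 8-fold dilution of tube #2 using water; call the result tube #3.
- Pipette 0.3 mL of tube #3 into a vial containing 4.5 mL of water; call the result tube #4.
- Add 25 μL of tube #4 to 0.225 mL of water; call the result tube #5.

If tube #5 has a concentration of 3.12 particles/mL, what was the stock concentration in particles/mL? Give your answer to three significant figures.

9.98 × 10^5 particles/mL

Step 1: 1 mL + 24 mL = 25 mL total → factor 25/1 = 25
Step 2: 1.2 mL + 10.8 mL = 12 mL total → factor 12/1.2 = 10
Step 3: 8-fold → factor 8
Step 4: 0.3 mL + 4.5 mL = 4.8 mL total → factor 4.8/0.3 = 16
Step 5: 25 μL + 0.225 mL = 250 μL total → factor 250/25 = 10
Overall dilution factor = 25 × 10 × 8 × 16 × 10 = 3.2 × 10^5
Stock = 3.12 particles/mL × 3.2 × 10^5 = 9.98 × 10^5 particles/mL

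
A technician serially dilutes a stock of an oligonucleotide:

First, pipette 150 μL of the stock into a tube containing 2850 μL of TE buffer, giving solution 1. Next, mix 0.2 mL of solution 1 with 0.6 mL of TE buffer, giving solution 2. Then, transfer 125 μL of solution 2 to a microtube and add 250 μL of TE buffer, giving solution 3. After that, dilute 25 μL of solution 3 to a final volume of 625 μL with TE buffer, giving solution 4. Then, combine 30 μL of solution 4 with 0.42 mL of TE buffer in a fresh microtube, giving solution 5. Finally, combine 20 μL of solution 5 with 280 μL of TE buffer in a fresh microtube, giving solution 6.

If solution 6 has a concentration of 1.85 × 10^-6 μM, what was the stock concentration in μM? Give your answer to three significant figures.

2.50 μM

Step 1: 150 μL + 2850 μL = 3000 μL total → factor 3000/150 = 20
Step 2: 0.2 mL + 0.6 mL = 0.8 mL total → factor 0.8/0.2 = 4
Step 3: 125 μL + 250 μL = 375 μL total → factor 375/125 = 3
Step 4: 25 μL brought to 625 μL → factor 625/25 = 25
Step 5: 30 μL + 0.42 mL = 450 μL total → factor 450/30 = 15
Step 6: 20 μL + 280 μL = 300 μL total → factor 300/20 = 15
Overall dilution factor = 20 × 4 × 3 × 25 × 15 × 15 = 1.35 × 10^6
Stock = 1.85 × 10^-6 μM × 1.35 × 10^6 = 2.50 μM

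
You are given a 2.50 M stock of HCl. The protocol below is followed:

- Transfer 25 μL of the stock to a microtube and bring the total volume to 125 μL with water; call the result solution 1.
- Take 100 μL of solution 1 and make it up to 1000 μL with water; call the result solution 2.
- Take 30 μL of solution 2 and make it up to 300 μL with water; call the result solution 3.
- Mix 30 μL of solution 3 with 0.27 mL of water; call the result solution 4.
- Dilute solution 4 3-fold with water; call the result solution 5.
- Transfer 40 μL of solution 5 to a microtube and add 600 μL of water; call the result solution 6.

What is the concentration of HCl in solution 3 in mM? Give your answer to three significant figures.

5.00 mM

Step 1: 25 μL brought to 125 μL → factor 125/25 = 5
Step 2: 100 μL brought to 1000 μL → factor 1000/100 = 10
Step 3: 30 μL brought to 300 μL → factor 300/30 = 10
Dilution factor through solution 3 = 5 × 10 × 10 = 500
[solution 3] = 2.50 M / 500 = 0.005000 M = 5.00 mM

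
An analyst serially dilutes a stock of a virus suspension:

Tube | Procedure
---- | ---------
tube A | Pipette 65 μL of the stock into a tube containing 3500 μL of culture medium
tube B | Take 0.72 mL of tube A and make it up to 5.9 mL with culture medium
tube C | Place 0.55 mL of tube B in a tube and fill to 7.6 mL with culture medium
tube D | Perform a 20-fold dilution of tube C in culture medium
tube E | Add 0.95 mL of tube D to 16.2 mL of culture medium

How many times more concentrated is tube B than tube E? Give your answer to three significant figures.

Step 1: 65 μL + 3500 μL = 3565 μL total → factor 3565/65 = 54.846
Step 2: 0.72 mL brought to 5.9 mL → factor 5.9/0.72 = 8.1944
Step 3: 0.55 mL brought to 7.6 mL → factor 7.6/0.55 = 13.818
Step 4: 20-fold → factor 20
Step 5: 0.95 mL + 16.2 mL = 17.15 mL total → factor 17.15/0.95 = 18.053
Dilution factor to tube B = 449.43; to tube E = 2.2423 × 10^6
[tube B]/[tube E] = (factor to tube E)/(factor to tube B) = 2.2423 × 10^6/449.43 = 4.99 × 10^3

4.99 × 10^3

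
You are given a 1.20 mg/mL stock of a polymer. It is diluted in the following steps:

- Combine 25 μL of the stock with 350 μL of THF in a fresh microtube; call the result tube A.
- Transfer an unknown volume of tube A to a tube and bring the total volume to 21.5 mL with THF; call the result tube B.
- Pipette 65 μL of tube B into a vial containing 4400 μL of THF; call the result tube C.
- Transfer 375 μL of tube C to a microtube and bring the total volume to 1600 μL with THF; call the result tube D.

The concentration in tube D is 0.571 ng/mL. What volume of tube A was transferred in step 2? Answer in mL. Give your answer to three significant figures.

0.0450 mL

Step 1: 25 μL + 350 μL = 375 μL total → factor 375/25 = 15
Step 2: v brought to 21.5 mL → factor = 21.5 mL/v
Step 3: 65 μL + 4400 μL = 4465 μL total → factor 4465/65 = 68.692
Step 4: 375 μL brought to 1600 μL → factor 1600/375 = 4.2667
Product of known-step factors = 4396.3
Overall factor = 1.20 mg/mL / (0.571 ng/mL) = 2.1016 × 10^6
Step-2 factor = 2.1016 × 10^6 / 4396.3 = 478.03
v = 21.5 mL / 478.03 = 0.0450 mL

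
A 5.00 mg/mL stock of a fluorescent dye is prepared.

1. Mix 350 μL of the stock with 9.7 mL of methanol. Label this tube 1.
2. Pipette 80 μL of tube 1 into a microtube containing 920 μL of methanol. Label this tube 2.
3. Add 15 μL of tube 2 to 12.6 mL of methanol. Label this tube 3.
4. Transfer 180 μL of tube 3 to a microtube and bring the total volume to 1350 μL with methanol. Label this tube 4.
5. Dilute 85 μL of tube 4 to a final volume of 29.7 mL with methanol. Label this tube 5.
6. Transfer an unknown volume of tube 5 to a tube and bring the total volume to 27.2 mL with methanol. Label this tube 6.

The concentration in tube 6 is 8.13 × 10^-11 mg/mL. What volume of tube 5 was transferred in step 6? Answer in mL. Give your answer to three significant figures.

Step 1: 350 μL + 9.7 mL = 10050 μL total → factor 10050/350 = 28.714
Step 2: 80 μL + 920 μL = 1000 μL total → factor 1000/80 = 12.5
Step 3: 15 μL + 12.6 mL = 12615 μL total → factor 12615/15 = 841
Step 4: 180 μL brought to 1350 μL → factor 1350/180 = 7.5
Step 5: 85 μL brought to 29.7 mL → factor 29700/85 = 349.41
Step 6: v brought to 27.2 mL → factor = 27.2 mL/v
Product of known-step factors = 7.9105 × 10^8
Overall factor = 5.00 mg/mL / (8.13 × 10^-11 mg/mL) = 6.1501 × 10^10
Step-6 factor = 6.1501 × 10^10 / 7.9105 × 10^8 = 77.746
v = 27.2 mL / 77.746 = 0.350 mL

0.350 mL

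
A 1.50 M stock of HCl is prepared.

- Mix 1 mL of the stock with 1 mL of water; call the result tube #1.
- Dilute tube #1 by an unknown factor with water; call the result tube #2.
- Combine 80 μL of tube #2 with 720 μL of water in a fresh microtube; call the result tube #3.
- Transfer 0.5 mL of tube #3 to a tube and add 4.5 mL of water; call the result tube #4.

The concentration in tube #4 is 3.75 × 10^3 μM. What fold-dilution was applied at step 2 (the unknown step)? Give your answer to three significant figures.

Step 1: 1 mL + 1 mL = 2 mL total → factor 2/1 = 2
Step 2: unknown factor x
Step 3: 80 μL + 720 μL = 800 μL total → factor 800/80 = 10
Step 4: 0.5 mL + 4.5 mL = 5 mL total → factor 5/0.5 = 10
Product of known-step factors = 200
Overall factor = 1.50 M / (3.75 × 10^3 μM) = 400
x = 400 / 200 = 2.00

2.00-fold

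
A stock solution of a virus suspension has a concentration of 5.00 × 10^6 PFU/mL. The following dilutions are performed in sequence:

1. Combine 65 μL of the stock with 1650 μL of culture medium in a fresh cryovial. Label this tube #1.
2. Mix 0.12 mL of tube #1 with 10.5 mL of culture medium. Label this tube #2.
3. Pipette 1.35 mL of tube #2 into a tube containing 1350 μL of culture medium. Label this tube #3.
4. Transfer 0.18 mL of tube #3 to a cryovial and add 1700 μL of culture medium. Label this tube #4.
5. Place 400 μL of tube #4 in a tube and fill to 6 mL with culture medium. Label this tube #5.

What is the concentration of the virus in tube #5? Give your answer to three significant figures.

Step 1: 65 μL + 1650 μL = 1715 μL total → factor 1715/65 = 26.385
Step 2: 0.12 mL + 10.5 mL = 10.62 mL total → factor 10.62/0.12 = 88.5
Step 3: 1.35 mL + 1350 μL = 2.7 mL total → factor 2.7/1.35 = 2
Step 4: 0.18 mL + 1700 μL = 1.88 mL total → factor 1.88/0.18 = 10.444
Step 5: 400 μL brought to 6 mL → factor 6000/400 = 15
Overall dilution factor = 26.385 × 88.5 × 2 × 10.444 × 15 = 7.3165 × 10^5
Final = 5.00 × 10^6 PFU/mL / 7.3165 × 10^5 = 6.83 PFU/mL

6.83 PFU/mL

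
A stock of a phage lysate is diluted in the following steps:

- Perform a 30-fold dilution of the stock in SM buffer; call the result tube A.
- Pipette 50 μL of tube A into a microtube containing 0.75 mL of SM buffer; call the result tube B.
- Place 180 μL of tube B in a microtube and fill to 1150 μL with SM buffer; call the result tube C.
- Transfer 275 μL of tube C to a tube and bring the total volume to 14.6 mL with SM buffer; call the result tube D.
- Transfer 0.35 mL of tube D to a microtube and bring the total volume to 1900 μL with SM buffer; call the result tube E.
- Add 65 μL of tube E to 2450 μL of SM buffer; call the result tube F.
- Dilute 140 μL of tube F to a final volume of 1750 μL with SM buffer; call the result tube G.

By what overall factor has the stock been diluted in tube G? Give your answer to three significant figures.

4.27 × 10^8

Step 1: 30-fold → factor 30
Step 2: 50 μL + 0.75 mL = 800 μL total → factor 800/50 = 16
Step 3: 180 μL brought to 1150 μL → factor 1150/180 = 6.3889
Step 4: 275 μL brought to 14.6 mL → factor 14600/275 = 53.091
Step 5: 0.35 mL brought to 1900 μL → factor 1.9/0.35 = 5.4286
Step 6: 65 μL + 2450 μL = 2515 μL total → factor 2515/65 = 38.692
Step 7: 140 μL brought to 1750 μL → factor 1750/140 = 12.5
Overall dilution factor = 30 × 16 × 6.3889 × 53.091 × 5.4286 × 38.692 × 12.5 = 4.2747 × 10^8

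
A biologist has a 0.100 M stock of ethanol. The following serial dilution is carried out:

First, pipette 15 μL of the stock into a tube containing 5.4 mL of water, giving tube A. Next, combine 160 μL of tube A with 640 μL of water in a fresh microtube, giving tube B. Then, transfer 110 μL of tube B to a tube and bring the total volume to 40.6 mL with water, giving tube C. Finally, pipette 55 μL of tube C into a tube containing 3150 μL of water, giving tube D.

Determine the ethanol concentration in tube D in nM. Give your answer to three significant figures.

Step 1: 15 μL + 5.4 mL = 5415 μL total → factor 5415/15 = 361
Step 2: 160 μL + 640 μL = 800 μL total → factor 800/160 = 5
Step 3: 110 μL brought to 40.6 mL → factor 40600/110 = 369.09
Step 4: 55 μL + 3150 μL = 3205 μL total → factor 3205/55 = 58.273
Overall dilution factor = 361 × 5 × 369.09 × 58.273 = 3.8822 × 10^7
Final = 0.100 M / 3.8822 × 10^7 = 2.576 × 10^-9 M = 2.58 nM

2.58 nM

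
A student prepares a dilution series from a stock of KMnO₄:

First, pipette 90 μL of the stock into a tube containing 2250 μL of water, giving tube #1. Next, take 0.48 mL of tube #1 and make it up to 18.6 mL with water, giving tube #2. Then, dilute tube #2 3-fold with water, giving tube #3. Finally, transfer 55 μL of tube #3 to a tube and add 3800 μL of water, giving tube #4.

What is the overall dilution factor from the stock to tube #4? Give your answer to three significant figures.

2.12 × 10^5

Step 1: 90 μL + 2250 μL = 2340 μL total → factor 2340/90 = 26
Step 2: 0.48 mL brought to 18.6 mL → factor 18.6/0.48 = 38.75
Step 3: 3-fold → factor 3
Step 4: 55 μL + 3800 μL = 3855 μL total → factor 3855/55 = 70.091
Overall dilution factor = 26 × 38.75 × 3 × 70.091 = 2.1185 × 10^5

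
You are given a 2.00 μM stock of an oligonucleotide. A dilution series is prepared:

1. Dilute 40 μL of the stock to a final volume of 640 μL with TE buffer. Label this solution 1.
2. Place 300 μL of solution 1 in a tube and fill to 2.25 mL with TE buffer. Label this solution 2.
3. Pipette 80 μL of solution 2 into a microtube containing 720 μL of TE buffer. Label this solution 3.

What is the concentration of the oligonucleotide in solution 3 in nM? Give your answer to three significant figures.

1.67 nM

Step 1: 40 μL brought to 640 μL → factor 640/40 = 16
Step 2: 300 μL brought to 2.25 mL → factor 2250/300 = 7.5
Step 3: 80 μL + 720 μL = 800 μL total → factor 800/80 = 10
Overall dilution factor = 16 × 7.5 × 10 = 1200
Final = 2.00 μM / 1200 = 0.001667 μM = 1.67 nM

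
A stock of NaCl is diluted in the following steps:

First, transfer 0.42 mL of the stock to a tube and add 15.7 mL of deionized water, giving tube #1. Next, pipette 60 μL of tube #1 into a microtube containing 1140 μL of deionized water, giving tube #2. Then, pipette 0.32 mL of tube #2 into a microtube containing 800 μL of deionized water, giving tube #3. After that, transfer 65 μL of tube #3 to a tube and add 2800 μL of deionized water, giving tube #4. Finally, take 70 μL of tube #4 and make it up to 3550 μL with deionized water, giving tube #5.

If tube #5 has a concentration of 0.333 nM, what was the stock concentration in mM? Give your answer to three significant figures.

Step 1: 0.42 mL + 15.7 mL = 16.12 mL total → factor 16.12/0.42 = 38.381
Step 2: 60 μL + 1140 μL = 1200 μL total → factor 1200/60 = 20
Step 3: 0.32 mL + 800 μL = 1.12 mL total → factor 1.12/0.32 = 3.5
Step 4: 65 μL + 2800 μL = 2865 μL total → factor 2865/65 = 44.077
Step 5: 70 μL brought to 3550 μL → factor 3550/70 = 50.714
Overall dilution factor = 38.381 × 20 × 3.5 × 44.077 × 50.714 = 6.0056 × 10^6
Stock = 0.333 nM × 6.0056 × 10^6 = 2.000 × 10^6 nM = 2.00 mM

2.00 mM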